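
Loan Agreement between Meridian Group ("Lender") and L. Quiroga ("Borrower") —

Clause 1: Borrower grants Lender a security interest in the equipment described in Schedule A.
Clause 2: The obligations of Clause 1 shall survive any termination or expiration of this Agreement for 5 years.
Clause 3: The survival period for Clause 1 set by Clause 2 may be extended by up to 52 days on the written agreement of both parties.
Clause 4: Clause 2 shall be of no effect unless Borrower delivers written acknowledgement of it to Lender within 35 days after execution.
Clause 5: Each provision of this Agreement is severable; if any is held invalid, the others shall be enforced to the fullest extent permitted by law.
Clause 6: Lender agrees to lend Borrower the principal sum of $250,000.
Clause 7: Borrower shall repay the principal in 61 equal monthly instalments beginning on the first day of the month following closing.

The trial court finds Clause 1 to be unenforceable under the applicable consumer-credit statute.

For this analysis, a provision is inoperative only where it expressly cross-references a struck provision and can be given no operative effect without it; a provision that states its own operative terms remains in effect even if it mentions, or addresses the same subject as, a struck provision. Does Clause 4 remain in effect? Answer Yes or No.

Clause 1 is struck. Clause 2 merely fixes the survival period for Clause 1; with Clause 1 gone it has nothing to operate on and falls away. Clause 3 has no operative effect of its own apart from Clause 2 and is therefore inoperative. Clause 4 operates only by reference to Clause 2, so it falls with Clause 2. Under the severability clause in Clause 5, the remaining provisions continue in force. Clause 5, Clause 6, and Clause 7 remain in effect. Clause 4 is among the inoperative provisions, so the answer is no.

No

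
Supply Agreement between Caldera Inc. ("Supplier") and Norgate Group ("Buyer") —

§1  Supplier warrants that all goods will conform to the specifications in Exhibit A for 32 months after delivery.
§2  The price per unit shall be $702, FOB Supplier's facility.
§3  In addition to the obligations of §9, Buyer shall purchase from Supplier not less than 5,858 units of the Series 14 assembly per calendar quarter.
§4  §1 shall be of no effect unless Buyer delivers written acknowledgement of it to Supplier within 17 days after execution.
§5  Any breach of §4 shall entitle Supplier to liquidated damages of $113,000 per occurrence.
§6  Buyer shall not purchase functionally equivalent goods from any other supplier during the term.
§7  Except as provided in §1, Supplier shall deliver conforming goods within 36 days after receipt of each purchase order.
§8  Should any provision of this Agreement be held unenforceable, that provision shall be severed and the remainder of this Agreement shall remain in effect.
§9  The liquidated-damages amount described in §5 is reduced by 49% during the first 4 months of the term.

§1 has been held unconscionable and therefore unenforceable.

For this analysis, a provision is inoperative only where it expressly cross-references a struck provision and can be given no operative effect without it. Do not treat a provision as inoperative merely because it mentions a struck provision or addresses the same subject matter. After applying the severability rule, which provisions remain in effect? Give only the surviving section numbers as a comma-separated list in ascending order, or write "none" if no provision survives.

2, 3, 6, 7, 8

§1 is struck. The only function of §4 is the acknowledgement condition for §1, so it cannot stand once §1 is removed. §5 operates only by reference to §4, so it falls with §4. The whole of §9 is the introductory reduction to the liquidated-damages amount, defined by reference to §5, so §9 cannot stand once §5 is removed. §3 mentions §9 but its own obligation stands independently of §9, so §3 is not affected. §7 mentions §1 but its own obligation stands independently of §1, so §7 is not affected. §8 is a severability clause and preserves every provision that can still be given independent effect. §2, §3, §6, §7, and §8 remain in effect.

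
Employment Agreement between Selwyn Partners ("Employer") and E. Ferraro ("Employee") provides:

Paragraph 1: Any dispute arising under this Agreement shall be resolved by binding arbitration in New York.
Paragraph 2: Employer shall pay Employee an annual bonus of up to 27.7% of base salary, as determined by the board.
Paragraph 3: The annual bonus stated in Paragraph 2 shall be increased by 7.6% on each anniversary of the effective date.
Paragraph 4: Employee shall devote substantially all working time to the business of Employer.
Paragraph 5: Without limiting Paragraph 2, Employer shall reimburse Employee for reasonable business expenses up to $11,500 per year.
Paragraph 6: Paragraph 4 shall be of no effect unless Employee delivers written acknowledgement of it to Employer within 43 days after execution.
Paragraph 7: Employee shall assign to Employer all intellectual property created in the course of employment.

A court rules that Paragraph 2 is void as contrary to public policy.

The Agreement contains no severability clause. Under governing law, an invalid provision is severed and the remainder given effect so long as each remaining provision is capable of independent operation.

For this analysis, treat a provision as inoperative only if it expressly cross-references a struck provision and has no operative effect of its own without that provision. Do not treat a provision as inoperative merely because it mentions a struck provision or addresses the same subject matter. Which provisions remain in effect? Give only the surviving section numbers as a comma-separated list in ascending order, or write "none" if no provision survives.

1, 4, 5, 6, 7

Paragraph 2 is struck. Paragraph 3 does nothing except set the escalation of the annual bonus by reference to Paragraph 2; with Paragraph 2 gone it has no independent effect and is inoperative. Paragraph 5 mentions Paragraph 2 but its own obligation stands independently of Paragraph 2, so Paragraph 5 is not affected. Under the stated default rule, only provisions that cannot operate independently fall away; the rest are enforced. The provisions still in force are Paragraph 1, Paragraph 4, Paragraph 5, Paragraph 6, and Paragraph 7.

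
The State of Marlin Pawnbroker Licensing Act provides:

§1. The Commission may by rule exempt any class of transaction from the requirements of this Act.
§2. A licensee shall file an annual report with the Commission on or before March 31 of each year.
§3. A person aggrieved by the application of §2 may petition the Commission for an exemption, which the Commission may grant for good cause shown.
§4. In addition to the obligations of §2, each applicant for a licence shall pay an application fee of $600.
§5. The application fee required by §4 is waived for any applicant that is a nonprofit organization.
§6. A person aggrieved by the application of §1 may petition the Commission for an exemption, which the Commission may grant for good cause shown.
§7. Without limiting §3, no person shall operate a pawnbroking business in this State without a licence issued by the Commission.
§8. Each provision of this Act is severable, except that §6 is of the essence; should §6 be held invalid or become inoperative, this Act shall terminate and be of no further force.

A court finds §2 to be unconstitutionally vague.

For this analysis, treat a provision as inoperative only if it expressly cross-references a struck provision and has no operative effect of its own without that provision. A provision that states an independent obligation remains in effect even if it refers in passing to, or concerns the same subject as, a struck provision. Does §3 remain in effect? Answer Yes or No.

§2 is struck. §3 operates only by reference to §2, so it falls with §2. §7 mentions §3 but its own obligation stands independently of §3, so §7 is not affected. §4 mentions §2 but its own obligation stands independently of §2, so §4 is not affected. §8 makes §6 an essential term, but §6 is unaffected, so the severability proviso in §8 preserves the remaining provisions. That leaves §1, §4, §5, §6, §7, and §8 in effect. §3 is among the inoperative provisions, so the answer is no.

No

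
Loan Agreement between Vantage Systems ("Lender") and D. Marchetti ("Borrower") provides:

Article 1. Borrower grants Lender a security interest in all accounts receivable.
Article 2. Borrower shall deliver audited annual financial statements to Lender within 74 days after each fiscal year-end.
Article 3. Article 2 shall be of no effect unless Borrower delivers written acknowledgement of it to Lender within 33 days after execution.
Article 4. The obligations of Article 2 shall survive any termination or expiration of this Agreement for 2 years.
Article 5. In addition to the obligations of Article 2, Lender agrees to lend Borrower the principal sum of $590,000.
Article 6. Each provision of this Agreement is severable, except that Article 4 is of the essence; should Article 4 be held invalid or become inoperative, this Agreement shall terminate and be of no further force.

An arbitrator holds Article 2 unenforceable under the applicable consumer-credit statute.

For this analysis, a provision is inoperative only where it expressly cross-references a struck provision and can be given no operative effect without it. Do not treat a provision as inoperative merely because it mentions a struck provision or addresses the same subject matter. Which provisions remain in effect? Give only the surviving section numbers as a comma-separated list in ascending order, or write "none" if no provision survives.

none

Article 2 is struck. Article 3 has no operative effect of its own apart from Article 2 and is therefore inoperative. The only function of Article 4 is the survival period for Article 2, so it cannot stand once Article 2 is removed. Article 6 makes Article 4 an essential term, and Article 4 has been rendered inoperative by the cascade; under Article 6, the entire Agreement is therefore void. No provision of the Agreement survives.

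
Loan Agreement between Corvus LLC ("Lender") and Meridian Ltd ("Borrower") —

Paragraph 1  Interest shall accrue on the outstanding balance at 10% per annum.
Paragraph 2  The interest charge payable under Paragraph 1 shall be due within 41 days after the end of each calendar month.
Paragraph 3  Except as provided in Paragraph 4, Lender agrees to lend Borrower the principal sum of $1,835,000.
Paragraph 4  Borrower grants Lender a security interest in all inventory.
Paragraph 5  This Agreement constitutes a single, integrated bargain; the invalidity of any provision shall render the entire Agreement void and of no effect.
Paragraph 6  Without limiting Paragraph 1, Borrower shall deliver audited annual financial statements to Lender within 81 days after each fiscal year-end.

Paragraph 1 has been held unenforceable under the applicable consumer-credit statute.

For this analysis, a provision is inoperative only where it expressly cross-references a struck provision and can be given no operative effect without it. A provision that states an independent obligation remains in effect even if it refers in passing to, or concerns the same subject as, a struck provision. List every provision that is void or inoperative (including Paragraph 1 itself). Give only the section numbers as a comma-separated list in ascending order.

1, 2, 3, 4, 5, 6

Paragraph 1 is struck. Paragraph 2 operates only by reference to Paragraph 1, so it falls with Paragraph 1. Paragraph 5 provides that the Agreement is not severable, so the invalidity of any one provision voids the entire Agreement. No provision of the Agreement survives.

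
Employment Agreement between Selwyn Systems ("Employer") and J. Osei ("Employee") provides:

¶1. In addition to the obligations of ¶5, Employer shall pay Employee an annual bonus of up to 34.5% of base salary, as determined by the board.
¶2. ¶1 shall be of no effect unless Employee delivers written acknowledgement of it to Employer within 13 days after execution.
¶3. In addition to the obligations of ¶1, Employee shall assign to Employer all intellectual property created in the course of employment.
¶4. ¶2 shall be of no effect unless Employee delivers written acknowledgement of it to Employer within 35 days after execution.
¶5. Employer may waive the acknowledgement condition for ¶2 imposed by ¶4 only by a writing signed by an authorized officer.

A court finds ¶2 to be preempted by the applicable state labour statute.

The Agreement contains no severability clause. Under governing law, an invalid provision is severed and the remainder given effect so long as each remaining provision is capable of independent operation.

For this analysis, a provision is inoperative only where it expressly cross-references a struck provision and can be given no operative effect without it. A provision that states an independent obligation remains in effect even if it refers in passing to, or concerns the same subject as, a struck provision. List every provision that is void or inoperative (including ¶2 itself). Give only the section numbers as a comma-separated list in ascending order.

¶2 is struck. The only function of ¶4 is the acknowledgement condition for ¶2, so it cannot stand once ¶2 is removed. The only function of ¶5 is the waiver condition for ¶4, so it cannot stand once ¶4 is removed. Although ¶1 refers to ¶5, its operative terms do not depend on ¶5, so it remains in effect. Under the stated default rule, only provisions that cannot operate independently fall away; the rest are enforced. The provisions still in force are ¶1 and ¶3.

2, 4, 5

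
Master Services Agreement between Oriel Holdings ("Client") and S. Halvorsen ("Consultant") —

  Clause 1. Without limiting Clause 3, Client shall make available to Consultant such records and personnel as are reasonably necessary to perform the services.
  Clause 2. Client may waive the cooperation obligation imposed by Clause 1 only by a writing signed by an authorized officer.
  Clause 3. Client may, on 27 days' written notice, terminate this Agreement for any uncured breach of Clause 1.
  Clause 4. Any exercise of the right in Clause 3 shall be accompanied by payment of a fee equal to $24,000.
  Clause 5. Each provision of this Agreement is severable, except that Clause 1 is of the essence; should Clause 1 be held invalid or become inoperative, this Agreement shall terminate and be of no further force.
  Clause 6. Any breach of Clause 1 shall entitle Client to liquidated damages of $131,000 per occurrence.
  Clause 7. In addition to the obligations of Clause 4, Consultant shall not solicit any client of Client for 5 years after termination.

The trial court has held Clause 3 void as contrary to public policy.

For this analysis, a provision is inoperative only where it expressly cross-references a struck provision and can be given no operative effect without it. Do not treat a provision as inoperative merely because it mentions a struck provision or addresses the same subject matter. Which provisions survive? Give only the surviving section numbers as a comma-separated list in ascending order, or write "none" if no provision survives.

1, 2, 5, 6, 7

Clause 3 is struck. The only function of Clause 4 is the exercise fee for Clause 3, so it cannot stand once Clause 3 is removed. Although Clause 1 refers to Clause 3, its operative terms do not depend on Clause 3, so it remains in effect. Clause 7 mentions Clause 4 but its own obligation stands independently of Clause 4, so Clause 7 is not affected. Clause 5 makes Clause 1 an essential term, but Clause 1 is unaffected, so the severability proviso in Clause 5 preserves the remaining provisions. That leaves Clause 1, Clause 2, Clause 5, Clause 6, and Clause 7 in effect.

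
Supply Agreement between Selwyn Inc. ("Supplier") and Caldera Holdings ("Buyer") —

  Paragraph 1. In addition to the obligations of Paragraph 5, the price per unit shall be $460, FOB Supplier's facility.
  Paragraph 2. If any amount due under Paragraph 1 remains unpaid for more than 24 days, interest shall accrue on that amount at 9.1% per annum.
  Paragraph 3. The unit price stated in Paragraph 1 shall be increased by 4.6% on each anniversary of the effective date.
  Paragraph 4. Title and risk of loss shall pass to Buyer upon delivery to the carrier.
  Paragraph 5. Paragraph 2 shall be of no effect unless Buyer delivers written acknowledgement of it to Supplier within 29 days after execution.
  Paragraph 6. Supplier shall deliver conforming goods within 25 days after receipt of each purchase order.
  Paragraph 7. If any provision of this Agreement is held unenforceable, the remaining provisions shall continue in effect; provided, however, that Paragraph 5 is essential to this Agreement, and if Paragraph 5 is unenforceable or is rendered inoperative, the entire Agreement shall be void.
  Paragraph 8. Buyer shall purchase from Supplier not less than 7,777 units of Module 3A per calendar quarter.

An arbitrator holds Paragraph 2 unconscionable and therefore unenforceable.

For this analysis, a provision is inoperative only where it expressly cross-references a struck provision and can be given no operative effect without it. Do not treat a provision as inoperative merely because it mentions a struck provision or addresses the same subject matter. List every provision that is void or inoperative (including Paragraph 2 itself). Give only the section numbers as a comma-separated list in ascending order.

1, 2, 3, 4, 5, 6, 7, 8

Paragraph 2 is struck. Paragraph 5 has no operative effect of its own apart from Paragraph 2 and is therefore inoperative. Paragraph 7 makes Paragraph 5 an essential term, and Paragraph 5 has been rendered inoperative by the cascade; under Paragraph 7, the entire Agreement is therefore void. No provision of the Agreement survives.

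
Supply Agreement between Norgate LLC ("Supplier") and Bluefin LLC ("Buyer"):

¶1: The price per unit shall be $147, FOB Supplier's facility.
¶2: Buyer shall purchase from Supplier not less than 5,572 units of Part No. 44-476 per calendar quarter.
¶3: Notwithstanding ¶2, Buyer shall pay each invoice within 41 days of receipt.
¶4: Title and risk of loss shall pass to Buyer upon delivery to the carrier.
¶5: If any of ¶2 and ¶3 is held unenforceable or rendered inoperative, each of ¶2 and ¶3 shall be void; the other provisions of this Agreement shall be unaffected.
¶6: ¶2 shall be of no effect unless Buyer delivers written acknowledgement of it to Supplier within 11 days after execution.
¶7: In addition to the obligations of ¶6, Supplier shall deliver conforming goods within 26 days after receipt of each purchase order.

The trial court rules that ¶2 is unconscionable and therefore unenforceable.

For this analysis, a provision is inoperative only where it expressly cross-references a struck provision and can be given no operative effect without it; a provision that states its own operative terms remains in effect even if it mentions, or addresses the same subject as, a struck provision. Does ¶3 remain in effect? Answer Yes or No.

No

¶2 is struck. ¶6 has no operative effect of its own apart from ¶2 and is therefore inoperative. Although ¶7 refers to ¶6, its operative terms do not depend on ¶6, so it remains in effect. ¶5 declares ¶2 and ¶3 mutually dependent; since one of them has fallen, all of them are of no effect. That brings down ¶3 as well. The remainder continues in force under ¶5. That leaves ¶1, ¶4, ¶5, and ¶7 in effect. ¶3 is among the inoperative provisions, so the answer is no.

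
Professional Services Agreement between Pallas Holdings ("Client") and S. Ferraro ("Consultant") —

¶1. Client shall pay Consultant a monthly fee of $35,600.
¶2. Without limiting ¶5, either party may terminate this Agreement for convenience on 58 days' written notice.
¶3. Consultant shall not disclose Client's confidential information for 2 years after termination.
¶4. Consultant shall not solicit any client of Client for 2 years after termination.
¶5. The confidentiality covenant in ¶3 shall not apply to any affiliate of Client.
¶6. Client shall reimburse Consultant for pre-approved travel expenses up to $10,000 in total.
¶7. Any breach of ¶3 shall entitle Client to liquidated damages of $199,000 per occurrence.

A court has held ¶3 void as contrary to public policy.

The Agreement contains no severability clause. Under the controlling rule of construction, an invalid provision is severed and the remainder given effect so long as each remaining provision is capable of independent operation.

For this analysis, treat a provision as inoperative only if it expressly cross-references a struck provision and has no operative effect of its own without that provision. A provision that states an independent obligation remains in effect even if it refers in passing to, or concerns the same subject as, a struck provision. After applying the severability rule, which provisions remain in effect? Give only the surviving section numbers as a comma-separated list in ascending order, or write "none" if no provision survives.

¶3 is struck. ¶5 does nothing except set the carve-out from the confidentiality covenant by reference to ¶3; with ¶3 gone it has no independent effect and is inoperative. ¶7 does nothing except set the liquidated-damages amount by reference to ¶3; with ¶3 gone it has no independent effect and is inoperative. ¶2 mentions ¶5 but its own obligation stands independently of ¶5, so ¶2 is not affected. With no severability clause, the stated default rule severs what cannot stand and enforces each remaining provision that can operate on its own. That leaves ¶1, ¶2, ¶4, and ¶6 in effect.

1, 2, 4, 6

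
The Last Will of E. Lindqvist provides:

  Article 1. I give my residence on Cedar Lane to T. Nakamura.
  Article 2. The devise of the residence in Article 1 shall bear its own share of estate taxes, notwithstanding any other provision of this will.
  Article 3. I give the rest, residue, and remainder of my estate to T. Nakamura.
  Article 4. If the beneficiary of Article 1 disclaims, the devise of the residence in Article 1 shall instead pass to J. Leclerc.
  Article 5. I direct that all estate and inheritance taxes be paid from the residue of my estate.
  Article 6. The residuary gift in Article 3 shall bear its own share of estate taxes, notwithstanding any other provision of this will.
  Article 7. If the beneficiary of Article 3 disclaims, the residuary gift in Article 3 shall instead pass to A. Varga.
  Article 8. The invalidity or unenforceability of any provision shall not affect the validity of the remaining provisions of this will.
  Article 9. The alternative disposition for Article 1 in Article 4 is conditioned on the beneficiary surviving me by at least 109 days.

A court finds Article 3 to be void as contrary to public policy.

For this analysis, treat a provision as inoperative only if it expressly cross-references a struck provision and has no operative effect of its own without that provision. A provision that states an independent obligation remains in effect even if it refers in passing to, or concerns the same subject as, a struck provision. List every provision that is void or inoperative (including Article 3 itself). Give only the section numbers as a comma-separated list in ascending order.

Article 3 is struck. Article 6 has no operative effect of its own apart from Article 3 and is therefore inoperative. Article 7 operates only by reference to Article 3, so it falls with Article 3. Article 8 is a severability clause and preserves every provision that can still be given independent effect. The provisions still in force are Article 1, Article 2, Article 4, Article 5, Article 8, and Article 9.

3, 6, 7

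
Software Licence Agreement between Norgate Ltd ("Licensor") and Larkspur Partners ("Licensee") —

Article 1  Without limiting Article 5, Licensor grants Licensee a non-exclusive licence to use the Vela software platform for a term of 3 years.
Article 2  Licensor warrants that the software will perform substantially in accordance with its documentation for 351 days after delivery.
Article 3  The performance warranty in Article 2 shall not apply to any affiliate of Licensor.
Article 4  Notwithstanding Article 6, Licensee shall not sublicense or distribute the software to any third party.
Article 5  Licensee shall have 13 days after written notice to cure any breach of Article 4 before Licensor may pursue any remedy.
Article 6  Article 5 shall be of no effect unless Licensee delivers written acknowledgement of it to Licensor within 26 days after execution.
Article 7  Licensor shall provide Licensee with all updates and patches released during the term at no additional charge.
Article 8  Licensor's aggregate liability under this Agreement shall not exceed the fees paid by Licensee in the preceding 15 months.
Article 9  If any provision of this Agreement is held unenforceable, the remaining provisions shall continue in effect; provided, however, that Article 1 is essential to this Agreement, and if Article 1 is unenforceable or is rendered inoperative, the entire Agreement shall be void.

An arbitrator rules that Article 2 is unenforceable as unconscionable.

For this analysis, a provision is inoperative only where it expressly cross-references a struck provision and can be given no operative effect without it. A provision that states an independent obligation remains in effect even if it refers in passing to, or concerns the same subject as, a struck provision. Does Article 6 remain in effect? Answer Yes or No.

Yes

Article 2 is struck. The whole of Article 3 is the carve-out from the performance warranty, defined by reference to Article 2, so Article 3 cannot stand once Article 2 is removed. Article 9 makes Article 1 an essential term, but Article 1 is unaffected, so the severability proviso in Article 9 preserves the remaining provisions. The provisions still in force are Article 1, Article 4, Article 5, Article 6, Article 7, Article 8, and Article 9. Article 6 is among the surviving provisions, so the answer is yes.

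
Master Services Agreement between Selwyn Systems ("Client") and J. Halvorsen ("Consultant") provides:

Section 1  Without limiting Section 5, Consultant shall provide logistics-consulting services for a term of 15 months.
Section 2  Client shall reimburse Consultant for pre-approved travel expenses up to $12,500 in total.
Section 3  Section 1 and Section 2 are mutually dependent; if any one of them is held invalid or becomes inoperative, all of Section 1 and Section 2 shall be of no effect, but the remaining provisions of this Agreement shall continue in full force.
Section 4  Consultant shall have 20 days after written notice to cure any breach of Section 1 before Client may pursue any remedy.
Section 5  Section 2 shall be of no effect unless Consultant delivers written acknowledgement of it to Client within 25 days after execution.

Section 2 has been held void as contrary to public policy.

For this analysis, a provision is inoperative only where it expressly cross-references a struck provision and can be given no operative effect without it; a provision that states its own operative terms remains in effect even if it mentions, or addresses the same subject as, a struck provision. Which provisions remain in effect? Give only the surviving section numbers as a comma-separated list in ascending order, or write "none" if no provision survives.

3

Section 2 is struck. Section 5 operates only by reference to Section 2, so it falls with Section 2. Section 3 declares Section 1 and Section 2 mutually dependent; since one of them has fallen, all of them are of no effect. That brings down Section 1 as well. Section 4 in turn depends solely on a provision now struck and likewise falls. The remainder continues in force under Section 3. Only Section 3 remains in effect.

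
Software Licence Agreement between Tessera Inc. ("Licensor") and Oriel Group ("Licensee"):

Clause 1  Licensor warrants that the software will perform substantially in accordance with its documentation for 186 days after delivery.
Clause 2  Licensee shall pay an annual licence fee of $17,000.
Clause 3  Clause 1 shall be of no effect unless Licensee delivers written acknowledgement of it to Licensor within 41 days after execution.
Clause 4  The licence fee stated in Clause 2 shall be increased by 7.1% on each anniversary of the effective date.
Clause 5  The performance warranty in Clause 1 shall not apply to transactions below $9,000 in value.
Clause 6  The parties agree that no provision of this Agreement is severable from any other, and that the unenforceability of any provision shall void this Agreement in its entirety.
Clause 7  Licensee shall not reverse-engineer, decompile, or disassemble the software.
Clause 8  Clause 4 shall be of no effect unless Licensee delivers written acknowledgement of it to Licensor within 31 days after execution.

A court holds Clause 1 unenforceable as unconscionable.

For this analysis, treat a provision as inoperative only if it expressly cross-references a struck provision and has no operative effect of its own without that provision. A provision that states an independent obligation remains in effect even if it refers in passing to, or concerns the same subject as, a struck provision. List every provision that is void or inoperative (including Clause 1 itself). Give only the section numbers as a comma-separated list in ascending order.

1, 2, 3, 4, 5, 6, 7, 8

Clause 1 is struck. Clause 3 has no operative effect of its own apart from Clause 1 and is therefore inoperative. Clause 5 does nothing except set the carve-out from the performance warranty by reference to Clause 1; with Clause 1 gone it has no independent effect and is inoperative. Clause 6 provides that the Agreement is not severable, so the invalidity of any one provision voids the entire Agreement. No provision of the Agreement survives.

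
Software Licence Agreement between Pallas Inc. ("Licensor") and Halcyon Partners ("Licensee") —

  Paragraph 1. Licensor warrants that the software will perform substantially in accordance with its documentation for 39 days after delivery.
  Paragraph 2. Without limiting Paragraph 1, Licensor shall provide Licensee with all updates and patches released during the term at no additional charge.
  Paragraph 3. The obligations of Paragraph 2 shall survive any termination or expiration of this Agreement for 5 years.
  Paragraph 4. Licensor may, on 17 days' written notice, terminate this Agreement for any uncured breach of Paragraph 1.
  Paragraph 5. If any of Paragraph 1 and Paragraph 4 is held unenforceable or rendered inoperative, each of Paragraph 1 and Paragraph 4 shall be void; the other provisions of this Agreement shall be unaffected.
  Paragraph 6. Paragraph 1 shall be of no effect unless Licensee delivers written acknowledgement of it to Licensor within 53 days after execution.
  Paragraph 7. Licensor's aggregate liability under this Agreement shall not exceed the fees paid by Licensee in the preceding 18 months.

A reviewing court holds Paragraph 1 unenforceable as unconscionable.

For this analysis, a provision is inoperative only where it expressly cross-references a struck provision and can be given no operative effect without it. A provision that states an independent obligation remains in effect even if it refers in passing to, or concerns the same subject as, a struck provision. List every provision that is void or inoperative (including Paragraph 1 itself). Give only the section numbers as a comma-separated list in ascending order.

1, 4, 6

Paragraph 1 is struck. Paragraph 4 has no operative effect of its own apart from Paragraph 1 and is therefore inoperative. The only function of Paragraph 6 is the acknowledgement condition for Paragraph 1, so it cannot stand once Paragraph 1 is removed. Although Paragraph 2 refers to Paragraph 1, its operative terms do not depend on Paragraph 1, so it remains in effect. Paragraph 5 declares Paragraph 1 and Paragraph 4 mutually dependent; since one of them has fallen, all of them are of no effect. The remainder continues in force under Paragraph 5. The provisions still in force are Paragraph 2, Paragraph 3, Paragraph 5, and Paragraph 7.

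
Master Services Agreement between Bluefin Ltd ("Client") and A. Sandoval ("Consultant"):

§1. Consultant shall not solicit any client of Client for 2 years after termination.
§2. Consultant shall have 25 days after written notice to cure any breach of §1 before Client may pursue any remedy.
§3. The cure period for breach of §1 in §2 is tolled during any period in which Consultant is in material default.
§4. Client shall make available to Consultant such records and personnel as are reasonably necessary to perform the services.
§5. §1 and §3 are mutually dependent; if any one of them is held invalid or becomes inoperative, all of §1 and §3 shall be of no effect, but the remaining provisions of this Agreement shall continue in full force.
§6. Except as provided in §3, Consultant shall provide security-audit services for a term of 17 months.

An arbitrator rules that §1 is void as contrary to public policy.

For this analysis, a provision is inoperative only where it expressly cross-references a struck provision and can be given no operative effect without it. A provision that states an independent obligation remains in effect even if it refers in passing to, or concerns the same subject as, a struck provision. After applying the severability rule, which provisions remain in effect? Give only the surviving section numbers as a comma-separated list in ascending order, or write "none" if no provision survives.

§1 is struck. §2 operates only by reference to §1, so it falls with §1. §3 does nothing except set the tolling of the cure period for breach of §1 by reference to §2; with §2 gone it has no independent effect and is inoperative. §6 mentions §3 but its own obligation stands independently of §3, so §6 is not affected. §5 declares §1 and §3 mutually dependent; since one of them has fallen, all of them are of no effect. The remainder continues in force under §5. The provisions still in force are §4, §5, and §6.

4, 5, 6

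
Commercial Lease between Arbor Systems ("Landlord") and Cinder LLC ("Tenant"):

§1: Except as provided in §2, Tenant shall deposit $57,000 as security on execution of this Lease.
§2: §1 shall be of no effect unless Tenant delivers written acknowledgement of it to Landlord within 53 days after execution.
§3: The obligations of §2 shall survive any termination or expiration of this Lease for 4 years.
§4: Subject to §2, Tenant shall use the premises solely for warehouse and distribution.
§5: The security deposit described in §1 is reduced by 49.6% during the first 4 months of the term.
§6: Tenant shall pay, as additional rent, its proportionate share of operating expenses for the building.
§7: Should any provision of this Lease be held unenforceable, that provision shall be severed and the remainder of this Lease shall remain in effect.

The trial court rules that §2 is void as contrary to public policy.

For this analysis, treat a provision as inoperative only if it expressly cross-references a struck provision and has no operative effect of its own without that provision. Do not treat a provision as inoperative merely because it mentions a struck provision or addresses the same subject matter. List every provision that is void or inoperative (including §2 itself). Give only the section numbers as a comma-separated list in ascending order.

§2 is struck. §3 operates only by reference to §2, so it falls with §2. Although §1 refers to §2, its operative terms do not depend on §2, so it remains in effect. §4 mentions §2 but its own obligation stands independently of §2, so §4 is not affected. §7 is a severability clause and preserves every provision that can still be given independent effect. That leaves §1, §4, §5, §6, and §7 in effect.

2, 3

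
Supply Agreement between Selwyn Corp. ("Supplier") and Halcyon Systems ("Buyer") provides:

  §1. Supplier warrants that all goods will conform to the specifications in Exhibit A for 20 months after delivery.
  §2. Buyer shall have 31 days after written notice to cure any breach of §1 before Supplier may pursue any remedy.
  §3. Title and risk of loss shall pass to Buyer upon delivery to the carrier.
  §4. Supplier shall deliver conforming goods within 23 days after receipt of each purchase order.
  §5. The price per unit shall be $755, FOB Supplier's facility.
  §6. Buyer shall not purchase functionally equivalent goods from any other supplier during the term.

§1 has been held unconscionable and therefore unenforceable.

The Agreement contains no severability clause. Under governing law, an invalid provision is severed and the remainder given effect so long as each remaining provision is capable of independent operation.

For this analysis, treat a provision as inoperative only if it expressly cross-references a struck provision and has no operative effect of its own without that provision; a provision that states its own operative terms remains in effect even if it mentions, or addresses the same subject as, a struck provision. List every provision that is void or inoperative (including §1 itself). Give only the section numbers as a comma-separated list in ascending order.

1, 2

§1 is struck. §2 has no operative effect of its own apart from §1 and is therefore inoperative. Under the stated default rule, only provisions that cannot operate independently fall away; the rest are enforced. The provisions still in force are §3, §4, §5, and §6.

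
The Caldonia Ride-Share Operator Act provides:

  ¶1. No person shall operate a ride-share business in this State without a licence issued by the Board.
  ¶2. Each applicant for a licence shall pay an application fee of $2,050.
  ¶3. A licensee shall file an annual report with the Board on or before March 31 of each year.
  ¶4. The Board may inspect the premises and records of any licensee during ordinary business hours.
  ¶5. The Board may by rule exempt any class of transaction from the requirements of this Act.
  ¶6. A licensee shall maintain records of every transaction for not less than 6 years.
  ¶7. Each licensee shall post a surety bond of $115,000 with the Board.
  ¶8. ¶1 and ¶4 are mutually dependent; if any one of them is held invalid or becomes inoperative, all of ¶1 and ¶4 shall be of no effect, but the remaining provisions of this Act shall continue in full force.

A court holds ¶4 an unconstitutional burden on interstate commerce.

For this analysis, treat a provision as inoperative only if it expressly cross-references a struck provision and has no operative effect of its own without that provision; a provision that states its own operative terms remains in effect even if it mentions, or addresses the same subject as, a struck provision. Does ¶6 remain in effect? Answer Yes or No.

¶4 is struck. Nothing else in the Act is defined by reference to ¶4. ¶8 declares ¶1 and ¶4 mutually dependent; since one of them has fallen, all of them are of no effect. That brings down ¶1 as well. The remainder continues in force under ¶8. ¶2, ¶3, ¶5, ¶6, ¶7, and ¶8 remain in effect. ¶6 is among the surviving provisions, so the answer is yes.

Yes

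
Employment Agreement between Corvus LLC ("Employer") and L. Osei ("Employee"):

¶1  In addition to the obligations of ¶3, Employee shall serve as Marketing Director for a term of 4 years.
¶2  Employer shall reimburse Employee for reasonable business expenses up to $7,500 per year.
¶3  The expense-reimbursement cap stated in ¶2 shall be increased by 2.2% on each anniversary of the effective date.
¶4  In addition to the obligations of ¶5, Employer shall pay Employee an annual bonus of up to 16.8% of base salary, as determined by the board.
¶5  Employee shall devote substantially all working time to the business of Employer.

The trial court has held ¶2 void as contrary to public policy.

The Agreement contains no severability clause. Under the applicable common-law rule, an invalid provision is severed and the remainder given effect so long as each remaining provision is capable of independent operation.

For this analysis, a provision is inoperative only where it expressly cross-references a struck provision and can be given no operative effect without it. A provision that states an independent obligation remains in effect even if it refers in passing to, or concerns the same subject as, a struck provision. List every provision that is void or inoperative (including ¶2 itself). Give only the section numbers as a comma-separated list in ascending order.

2, 3

¶2 is struck. The whole of ¶3 is the escalation of the expense-reimbursement cap, defined by reference to ¶2, so ¶3 cannot stand once ¶2 is removed. Although ¶1 refers to ¶3, its operative terms do not depend on ¶3, so it remains in effect. Under the stated default rule, only provisions that cannot operate independently fall away; the rest are enforced. ¶1, ¶4, and ¶5 remain in effect.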